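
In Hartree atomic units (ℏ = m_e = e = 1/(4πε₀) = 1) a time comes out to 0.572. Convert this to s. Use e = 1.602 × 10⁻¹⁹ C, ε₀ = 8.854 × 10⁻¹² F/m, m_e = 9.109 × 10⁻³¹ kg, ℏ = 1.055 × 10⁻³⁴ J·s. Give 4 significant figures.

1.386 × 10⁻¹⁷ s

One atomic unit of time: τ_au = (4πε₀)²ℏ³/(m_e e⁴) = 2.423 × 10⁻¹⁷ s.
0.572 × 2.423 × 10⁻¹⁷ s = 1.386 × 10⁻¹⁷ s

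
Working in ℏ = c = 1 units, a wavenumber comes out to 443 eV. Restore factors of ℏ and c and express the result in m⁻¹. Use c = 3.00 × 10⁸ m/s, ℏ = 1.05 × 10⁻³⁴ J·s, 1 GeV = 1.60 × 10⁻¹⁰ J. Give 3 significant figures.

2.25 × 10⁹ m⁻¹

Inverse length is [E]/(ℏc).
1 GeV → 1/(ℏc) × (1 GeV in J) = 5.08 × 10¹⁵ m⁻¹.
Convert the energy scale: 443 eV = 4.43 × 10⁻⁷ GeV.
Result: 4.43 × 10⁻⁷ × 5.08 × 10¹⁵ = 2.25 × 10⁹ m⁻¹.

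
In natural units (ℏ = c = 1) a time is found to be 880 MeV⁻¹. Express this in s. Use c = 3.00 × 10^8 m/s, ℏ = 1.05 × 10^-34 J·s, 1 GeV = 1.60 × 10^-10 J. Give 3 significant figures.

5.78 × 10^-19 s

A time is [E]⁻¹ in ℏ=c=1; restore one factor of ℏ.
1 GeV⁻¹ → ℏ × (1 GeV in J)⁻¹ = 6.56 × 10^-25 s.
Convert the energy scale: 880 MeV⁻¹ = 8.80 × 10^5 GeV⁻¹.
Result: 8.80 × 10^5 × 6.56 × 10^-25 = 5.78 × 10^-19 s.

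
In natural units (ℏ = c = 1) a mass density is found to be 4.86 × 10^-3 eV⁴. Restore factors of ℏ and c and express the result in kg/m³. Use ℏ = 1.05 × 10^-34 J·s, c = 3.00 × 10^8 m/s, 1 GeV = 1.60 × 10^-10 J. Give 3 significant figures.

Mass density is [E]/(c²[L]³) = [E]⁴/(ℏ³c⁵).
1 GeV⁴ → 1/(ℏ³c⁵) × (1 GeV in J)⁴ = 2.33 × 10^20 kg/m³.
Convert the energy scale: 4.86 × 10^-3 eV⁴ = 4.86 × 10^-39 GeV⁴.
Result: 4.86 × 10^-39 × 2.33 × 10^20 = 1.13 × 10^-18 kg/m³.

1.13 × 10^-18 kg/m³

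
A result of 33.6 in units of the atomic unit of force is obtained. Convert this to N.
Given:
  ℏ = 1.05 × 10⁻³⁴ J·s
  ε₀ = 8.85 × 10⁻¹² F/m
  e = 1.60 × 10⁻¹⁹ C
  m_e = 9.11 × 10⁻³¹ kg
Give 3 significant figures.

2.80 × 10⁻⁶ N

One atomic unit of force: F_au = E_h/a₀ = m_e²e⁶/((4πε₀)³ℏ⁴) = 8.33 × 10⁻⁸ N.
33.6 × 8.33 × 10⁻⁸ N = 2.80 × 10⁻⁶ N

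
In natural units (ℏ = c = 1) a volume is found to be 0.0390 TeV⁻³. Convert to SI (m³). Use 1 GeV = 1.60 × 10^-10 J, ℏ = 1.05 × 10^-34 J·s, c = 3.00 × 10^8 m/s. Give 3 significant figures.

Volume is [L]³ = [E]⁻³·(ℏc)³.
1 GeV⁻³ → (ℏc)³ × (1 GeV in J)⁻³ = 7.63 × 10^-48 m³.
Convert the energy scale: 0.0390 TeV⁻³ = 3.90 × 10^-11 GeV⁻³.
Result: 3.90 × 10^-11 × 7.63 × 10^-48 = 2.98 × 10^-58 m³.

2.98 × 10^-58 m³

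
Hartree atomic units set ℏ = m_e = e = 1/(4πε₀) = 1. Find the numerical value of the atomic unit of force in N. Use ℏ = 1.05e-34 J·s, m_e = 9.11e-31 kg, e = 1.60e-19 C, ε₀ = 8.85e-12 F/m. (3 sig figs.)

8.33e-8 N

The unique combination of the constants set to 1 with dimensions of force is F_au = E_h/a₀ = m_e²e⁶/((4πε₀)³ℏ⁴).
E_h = 4.38e-18 J
a₀ = 5.26e-11 m
E_h/a₀ = 8.33e-8 N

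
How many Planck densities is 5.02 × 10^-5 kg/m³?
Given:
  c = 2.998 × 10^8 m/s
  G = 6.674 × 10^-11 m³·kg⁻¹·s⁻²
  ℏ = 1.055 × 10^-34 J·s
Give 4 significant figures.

Planck density: ρ_P = c⁵/(ℏG²) = 5.154 × 10^96 kg/m³.
5.02 × 10^-5 / 5.154 × 10^96 = 9.740 × 10^-102

9.740 × 10^-102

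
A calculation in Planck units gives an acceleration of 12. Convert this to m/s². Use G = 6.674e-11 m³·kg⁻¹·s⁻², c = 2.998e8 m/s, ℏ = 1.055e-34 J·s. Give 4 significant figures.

6.672e52 m/s²

One Planck acceleration: a_P = √(c⁷/(ℏG)) = 5.560e51 m/s².
12 × 5.560e51 m/s² = 6.672e52 m/s²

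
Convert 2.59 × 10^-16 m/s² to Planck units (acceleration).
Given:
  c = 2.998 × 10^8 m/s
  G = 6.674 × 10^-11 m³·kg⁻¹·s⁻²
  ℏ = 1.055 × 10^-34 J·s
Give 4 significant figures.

4.658 × 10^-68

Planck acceleration: a_P = √(c⁷/(ℏG)) = 5.560 × 10^51 m/s².
2.59 × 10^-16 / 5.560 × 10^51 = 4.658 × 10^-68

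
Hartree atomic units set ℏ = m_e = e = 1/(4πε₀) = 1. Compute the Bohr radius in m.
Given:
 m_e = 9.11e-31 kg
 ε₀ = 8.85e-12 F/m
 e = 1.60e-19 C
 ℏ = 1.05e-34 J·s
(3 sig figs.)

The unique combination of the constants set to 1 with dimensions of length is a₀ = 4πε₀ℏ²/(m_e e²).
  = 1.23e-78 / 2.33e-68
  = 5.26e-11 m

5.26e-11 m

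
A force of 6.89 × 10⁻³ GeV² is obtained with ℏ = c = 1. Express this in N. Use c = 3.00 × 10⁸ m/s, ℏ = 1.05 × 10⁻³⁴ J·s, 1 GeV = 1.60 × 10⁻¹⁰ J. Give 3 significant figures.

Force is [E]/[L] = [E]²/(ℏc); restore (ℏc)⁻¹.
1 GeV² → 1/(ℏc) × (1 GeV in J)² = 8.13 × 10⁵ N.
Result: 6.89 × 10⁻³ × 8.13 × 10⁵ = 5.60 × 10³ N.

5.60 × 10³ N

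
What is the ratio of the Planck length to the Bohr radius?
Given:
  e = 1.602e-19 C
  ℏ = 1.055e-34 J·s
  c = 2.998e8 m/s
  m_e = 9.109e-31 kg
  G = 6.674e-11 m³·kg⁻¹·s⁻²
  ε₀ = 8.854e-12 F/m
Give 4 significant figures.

Planck length: ℓ_P = √(ℏG/c³) = 1.616e-35 m
Bohr radius: a₀ = 4πε₀ℏ²/(m_e e²) = 5.297e-11 m
ratio = 1.616e-35 / 5.297e-11 = 3.051e-25

3.051e-25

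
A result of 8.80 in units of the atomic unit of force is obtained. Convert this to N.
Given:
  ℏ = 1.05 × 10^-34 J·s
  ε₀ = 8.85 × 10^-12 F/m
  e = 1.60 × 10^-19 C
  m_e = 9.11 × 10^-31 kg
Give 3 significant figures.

7.33 × 10^-7 N

One atomic unit of force: F_au = E_h/a₀ = m_e²e⁶/((4πε₀)³ℏ⁴) = 8.33 × 10^-8 N.
8.80 × 8.33 × 10^-8 N = 7.33 × 10^-7 N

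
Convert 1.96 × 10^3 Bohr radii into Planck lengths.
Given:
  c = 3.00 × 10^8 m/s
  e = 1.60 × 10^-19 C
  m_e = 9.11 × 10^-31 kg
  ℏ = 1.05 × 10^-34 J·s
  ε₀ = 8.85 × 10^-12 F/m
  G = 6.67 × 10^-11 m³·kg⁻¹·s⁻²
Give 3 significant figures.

Bohr radius: a₀ = 4πε₀ℏ²/(m_e e²) = 5.26 × 10^-11 m
Planck length: ℓ_P = √(ℏG/c³) = 1.61 × 10^-35 m
1.96 × 10^3 × 5.26 × 10^-11 / 1.61 × 10^-35 = 6.40 × 10^27

6.40 × 10^27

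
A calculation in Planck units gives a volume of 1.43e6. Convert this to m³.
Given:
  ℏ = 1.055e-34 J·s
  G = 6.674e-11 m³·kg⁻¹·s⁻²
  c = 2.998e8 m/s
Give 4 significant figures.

One Planck volume: V_P = (ℏG/c³)^(3/2) = 4.224e-105 m³.
1.43e6 × 4.224e-105 m³ = 6.040e-99 m³

6.040e-99 m³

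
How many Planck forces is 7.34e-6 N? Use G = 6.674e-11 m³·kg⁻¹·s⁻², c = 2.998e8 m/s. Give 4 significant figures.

6.064e-50

Planck force: F_P = c⁴/G = 1.210e44 N.
7.34e-6 / 1.210e44 = 6.064e-50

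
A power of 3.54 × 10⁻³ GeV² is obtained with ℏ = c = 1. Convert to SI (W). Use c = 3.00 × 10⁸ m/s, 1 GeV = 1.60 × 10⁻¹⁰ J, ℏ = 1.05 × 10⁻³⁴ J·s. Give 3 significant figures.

8.63 × 10¹¹ W

Power is [E]/[T] = [E]²/ℏ.
1 GeV² → 1/ℏ × (1 GeV in J)² = 2.44 × 10¹⁴ W.
Result: 3.54 × 10⁻³ × 2.44 × 10¹⁴ = 8.63 × 10¹¹ W.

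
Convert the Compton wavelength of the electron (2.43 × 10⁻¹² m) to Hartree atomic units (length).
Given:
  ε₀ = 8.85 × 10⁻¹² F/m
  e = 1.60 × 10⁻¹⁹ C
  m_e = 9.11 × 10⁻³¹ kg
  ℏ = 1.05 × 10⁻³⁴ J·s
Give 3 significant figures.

0.0462

Bohr radius: a₀ = 4πε₀ℏ²/(m_e e²) = 5.26 × 10⁻¹¹ m.
2.43 × 10⁻¹² / 5.26 × 10⁻¹¹ = 0.0462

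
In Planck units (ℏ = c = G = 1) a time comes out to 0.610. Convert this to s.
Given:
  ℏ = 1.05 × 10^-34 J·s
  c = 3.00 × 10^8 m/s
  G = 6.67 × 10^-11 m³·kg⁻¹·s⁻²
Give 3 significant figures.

3.27 × 10^-44 s

One Planck time: t_P = √(ℏG/c⁵) = 5.37 × 10^-44 s.
0.610 × 5.37 × 10^-44 s = 3.27 × 10^-44 s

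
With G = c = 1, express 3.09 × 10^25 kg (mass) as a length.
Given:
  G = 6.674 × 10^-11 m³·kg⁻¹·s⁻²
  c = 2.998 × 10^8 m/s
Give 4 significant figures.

0.02294 m

In G = c = 1 units mass has dimensions of length; the conversion factor is G/c².
3.09 × 10^25 kg × (G/c²) = 0.02294 m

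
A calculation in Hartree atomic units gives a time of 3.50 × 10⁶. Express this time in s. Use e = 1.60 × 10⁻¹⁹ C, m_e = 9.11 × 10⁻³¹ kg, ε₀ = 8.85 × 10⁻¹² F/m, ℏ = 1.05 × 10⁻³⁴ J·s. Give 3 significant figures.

One atomic unit of time: τ_au = (4πε₀)²ℏ³/(m_e e⁴) = 2.40 × 10⁻¹⁷ s.
3.50 × 10⁶ × 2.40 × 10⁻¹⁷ s = 8.39 × 10⁻¹¹ s

8.39 × 10⁻¹¹ s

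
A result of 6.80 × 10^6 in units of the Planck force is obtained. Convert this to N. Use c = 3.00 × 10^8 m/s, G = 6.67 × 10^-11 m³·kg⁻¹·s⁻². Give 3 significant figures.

8.26 × 10^50 N

One Planck force: F_P = c⁴/G = 1.21 × 10^44 N.
6.80 × 10^6 × 1.21 × 10^44 N = 8.26 × 10^50 N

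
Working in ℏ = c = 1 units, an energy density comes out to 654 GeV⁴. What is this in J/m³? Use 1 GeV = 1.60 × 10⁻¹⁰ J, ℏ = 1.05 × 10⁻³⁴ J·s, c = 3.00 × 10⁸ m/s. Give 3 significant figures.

[E]/[L]³ = [E]⁴/(ℏc)³; restore (ℏc)⁻³.
1 GeV⁴ → 1/(ℏc)³ × (1 GeV in J)⁴ = 2.10 × 10³⁷ J/m³.
Result: 654 × 2.10 × 10³⁷ = 1.37 × 10⁴⁰ J/m³.

1.37 × 10⁴⁰ J/m³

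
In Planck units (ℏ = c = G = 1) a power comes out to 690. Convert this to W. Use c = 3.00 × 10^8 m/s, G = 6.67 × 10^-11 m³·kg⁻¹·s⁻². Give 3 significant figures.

One Planck power: P_P = c⁵/G = 3.64 × 10^52 W.
690 × 3.64 × 10^52 W = 2.51 × 10^55 W

2.51 × 10^55 W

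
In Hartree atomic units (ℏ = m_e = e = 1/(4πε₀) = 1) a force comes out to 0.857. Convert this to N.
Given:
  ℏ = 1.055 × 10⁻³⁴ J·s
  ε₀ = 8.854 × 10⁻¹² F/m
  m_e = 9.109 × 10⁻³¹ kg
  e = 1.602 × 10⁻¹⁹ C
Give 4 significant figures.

7.044 × 10⁻⁸ N

One atomic unit of force: F_au = E_h/a₀ = m_e²e⁶/((4πε₀)³ℏ⁴) = 8.220 × 10⁻⁸ N.
0.857 × 8.220 × 10⁻⁸ N = 7.044 × 10⁻⁸ N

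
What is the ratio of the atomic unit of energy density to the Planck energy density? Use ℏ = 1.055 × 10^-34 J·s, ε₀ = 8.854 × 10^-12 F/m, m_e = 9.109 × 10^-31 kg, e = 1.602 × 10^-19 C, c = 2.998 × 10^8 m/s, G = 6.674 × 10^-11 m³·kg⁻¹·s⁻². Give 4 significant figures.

6.323 × 10^-101

atomic unit of energy density: u_au = E_h/a₀³ = m_e⁴e¹⁰/((4πε₀)⁵ℏ⁸) = 2.929 × 10^13 J/m³
Planck energy density: u_P = c⁷/(ℏG²) = 4.632 × 10^113 J/m³
ratio = 2.929 × 10^13 / 4.632 × 10^113 = 6.323 × 10^-101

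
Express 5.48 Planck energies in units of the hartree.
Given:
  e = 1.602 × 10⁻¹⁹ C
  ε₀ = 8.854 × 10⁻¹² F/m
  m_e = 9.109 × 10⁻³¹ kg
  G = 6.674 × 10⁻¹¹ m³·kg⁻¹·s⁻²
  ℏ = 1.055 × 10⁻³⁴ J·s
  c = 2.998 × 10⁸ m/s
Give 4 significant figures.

2.462 × 10²⁷

Planck energy: E_P = √(ℏc⁵/G) = 1.957 × 10⁹ J
hartree: E_h = m_e e⁴/(4πε₀ℏ)² = 4.354 × 10⁻¹⁸ J
5.48 × 1.957 × 10⁹ / 4.354 × 10⁻¹⁸ = 2.462 × 10²⁷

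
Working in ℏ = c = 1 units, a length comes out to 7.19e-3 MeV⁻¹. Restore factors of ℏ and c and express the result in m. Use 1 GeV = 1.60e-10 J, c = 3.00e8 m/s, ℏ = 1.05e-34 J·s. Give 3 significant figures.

1.42e-15 m

A length is [E]⁻¹ in ℏ=c=1; restore one factor of ℏc.
1 GeV⁻¹ → ℏc × (1 GeV in J)⁻¹ = 1.97e-16 m.
Convert the energy scale: 7.19e-3 MeV⁻¹ = 7.19 GeV⁻¹.
Result: 7.19 × 1.97e-16 = 1.42e-15 m.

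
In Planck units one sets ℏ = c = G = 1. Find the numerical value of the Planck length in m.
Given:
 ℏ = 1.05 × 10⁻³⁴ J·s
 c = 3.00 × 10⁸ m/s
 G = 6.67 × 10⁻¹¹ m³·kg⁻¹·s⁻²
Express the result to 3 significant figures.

ℓ_P = √(ℏG/c³)
  = √(2.59 × 10⁻⁷⁰)
  = 1.61 × 10⁻³⁵ m

1.61 × 10⁻³⁵ m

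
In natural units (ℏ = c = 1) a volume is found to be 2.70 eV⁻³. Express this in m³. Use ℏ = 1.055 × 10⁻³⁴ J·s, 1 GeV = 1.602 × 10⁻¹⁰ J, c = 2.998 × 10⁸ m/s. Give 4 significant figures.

Volume is [L]³ = [E]⁻³·(ℏc)³.
1 GeV⁻³ → (ℏc)³ × (1 GeV in J)⁻³ = 7.696 × 10⁻⁴⁸ m³.
Convert the energy scale: 2.70 eV⁻³ = 2.70 × 10²⁷ GeV⁻³.
Result: 2.70 × 10²⁷ × 7.696 × 10⁻⁴⁸ = 2.078 × 10⁻²⁰ m³.

2.078 × 10⁻²⁰ m³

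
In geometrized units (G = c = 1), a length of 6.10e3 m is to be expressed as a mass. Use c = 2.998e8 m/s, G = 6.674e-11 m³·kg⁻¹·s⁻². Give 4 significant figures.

8.215e30 kg

Length → mass via c²/G.
6.10e3 m × (c²/G) = 8.215e30 kg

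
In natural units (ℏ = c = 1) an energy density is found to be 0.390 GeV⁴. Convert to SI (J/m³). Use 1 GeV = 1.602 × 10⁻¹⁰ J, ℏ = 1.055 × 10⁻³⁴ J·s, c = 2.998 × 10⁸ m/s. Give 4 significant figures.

8.118 × 10³⁶ J/m³

[E]/[L]³ = [E]⁴/(ℏc)³; restore (ℏc)⁻³.
1 GeV⁴ → 1/(ℏc)³ × (1 GeV in J)⁴ = 2.082 × 10³⁷ J/m³.
Result: 0.390 × 2.082 × 10³⁷ = 8.118 × 10³⁶ J/m³.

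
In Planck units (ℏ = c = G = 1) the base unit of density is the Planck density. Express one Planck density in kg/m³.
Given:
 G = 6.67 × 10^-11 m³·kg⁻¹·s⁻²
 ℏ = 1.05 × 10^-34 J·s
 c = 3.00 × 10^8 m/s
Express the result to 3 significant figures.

ρ_P = c⁵/(ℏG²)
  = 2.43 × 10^42 / 4.67 × 10^-55
  = 5.20 × 10^96 kg/m³

5.20 × 10^96 kg/m³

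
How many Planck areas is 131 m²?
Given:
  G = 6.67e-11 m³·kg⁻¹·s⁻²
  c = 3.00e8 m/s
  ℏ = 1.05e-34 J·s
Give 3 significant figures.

Planck area: A_P = ℏG/c³ = 2.59e-70 m².
131 / 2.59e-70 = 5.05e71

5.05e71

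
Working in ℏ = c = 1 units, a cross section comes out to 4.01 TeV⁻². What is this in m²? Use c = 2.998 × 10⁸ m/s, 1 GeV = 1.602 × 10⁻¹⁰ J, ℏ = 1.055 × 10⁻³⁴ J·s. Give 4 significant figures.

Area is [L]² = [E]⁻²·(ℏc)²; restore (ℏc)².
1 GeV⁻² → (ℏc)² × (1 GeV in J)⁻² = 3.898 × 10⁻³² m².
Convert the energy scale: 4.01 TeV⁻² = 4.01 × 10⁻⁶ GeV⁻².
Result: 4.01 × 10⁻⁶ × 3.898 × 10⁻³² = 1.563 × 10⁻³⁷ m².

1.563 × 10⁻³⁷ m²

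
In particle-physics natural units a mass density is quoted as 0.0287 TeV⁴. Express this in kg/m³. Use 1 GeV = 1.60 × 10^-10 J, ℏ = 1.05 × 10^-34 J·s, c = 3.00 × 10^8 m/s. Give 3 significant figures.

Mass density is [E]/(c²[L]³) = [E]⁴/(ℏ³c⁵).
1 GeV⁴ → 1/(ℏ³c⁵) × (1 GeV in J)⁴ = 2.33 × 10^20 kg/m³.
Convert the energy scale: 0.0287 TeV⁴ = 2.87 × 10^10 GeV⁴.
Result: 2.87 × 10^10 × 2.33 × 10^20 = 6.69 × 10^30 kg/m³.

6.69 × 10^30 kg/m³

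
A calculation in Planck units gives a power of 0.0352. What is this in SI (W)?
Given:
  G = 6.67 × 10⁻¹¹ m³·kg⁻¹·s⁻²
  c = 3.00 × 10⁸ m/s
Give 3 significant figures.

One Planck power: P_P = c⁵/G = 3.64 × 10⁵² W.
0.0352 × 3.64 × 10⁵² W = 1.28 × 10⁵¹ W

1.28 × 10⁵¹ W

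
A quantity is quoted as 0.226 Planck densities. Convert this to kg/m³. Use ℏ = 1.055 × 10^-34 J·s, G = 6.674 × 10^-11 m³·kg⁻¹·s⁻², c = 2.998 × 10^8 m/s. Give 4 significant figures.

One Planck density: ρ_P = c⁵/(ℏG²) = 5.154 × 10^96 kg/m³.
0.226 × 5.154 × 10^96 kg/m³ = 1.165 × 10^96 kg/m³

1.165 × 10^96 kg/m³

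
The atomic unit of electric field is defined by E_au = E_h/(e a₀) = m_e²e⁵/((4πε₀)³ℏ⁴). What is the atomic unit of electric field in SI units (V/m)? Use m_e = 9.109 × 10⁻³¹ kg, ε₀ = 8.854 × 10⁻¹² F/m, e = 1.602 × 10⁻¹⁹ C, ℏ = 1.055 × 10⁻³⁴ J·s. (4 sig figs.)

E_au = E_h/(e a₀) = m_e²e⁵/((4πε₀)³ℏ⁴)
E_h = 4.354 × 10⁻¹⁸ J
a₀ = 5.297 × 10⁻¹¹ m
E_h/(e·a₀) = 5.131 × 10¹¹ V/m

5.131 × 10¹¹ V/m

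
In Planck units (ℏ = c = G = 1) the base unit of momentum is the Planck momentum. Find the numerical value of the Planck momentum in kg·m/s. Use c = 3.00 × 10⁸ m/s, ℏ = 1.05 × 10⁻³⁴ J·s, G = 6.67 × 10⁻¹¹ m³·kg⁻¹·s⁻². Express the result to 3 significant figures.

p_P = √(ℏc³/G)
  = √(42.5)
  = 6.52 kg·m/s

6.52 kg·m/s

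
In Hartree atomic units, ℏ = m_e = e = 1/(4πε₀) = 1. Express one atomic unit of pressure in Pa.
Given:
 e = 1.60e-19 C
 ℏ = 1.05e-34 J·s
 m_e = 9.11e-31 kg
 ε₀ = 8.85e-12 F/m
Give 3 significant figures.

Dimensional analysis gives P_au = E_h/a₀³ = m_e⁴e¹⁰/((4πε₀)⁵ℏ⁸).
E_h = 4.38e-18 J
a₀ = 5.26e-11 m
E_h/a₀³ = 3.01e13 Pa

3.01e13 Pa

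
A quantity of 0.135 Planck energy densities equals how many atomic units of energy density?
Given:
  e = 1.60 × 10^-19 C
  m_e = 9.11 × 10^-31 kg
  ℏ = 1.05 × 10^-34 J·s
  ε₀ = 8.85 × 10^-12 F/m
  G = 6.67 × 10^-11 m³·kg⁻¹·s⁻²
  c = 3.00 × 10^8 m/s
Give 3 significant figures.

2.10 × 10^99

Planck energy density: u_P = c⁷/(ℏG²) = 4.68 × 10^113 J/m³
atomic unit of energy density: u_au = E_h/a₀³ = m_e⁴e¹⁰/((4πε₀)⁵ℏ⁸) = 3.01 × 10^13 J/m³
0.135 × 4.68 × 10^113 / 3.01 × 10^13 = 2.10 × 10^99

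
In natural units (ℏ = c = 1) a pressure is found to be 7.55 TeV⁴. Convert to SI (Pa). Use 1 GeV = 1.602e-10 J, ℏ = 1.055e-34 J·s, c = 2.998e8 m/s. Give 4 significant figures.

Pressure is [E]/[L]³ = [E]⁴/(ℏc)³.
1 GeV⁴ → 1/(ℏc)³ × (1 GeV in J)⁴ = 2.082e37 Pa.
Convert the energy scale: 7.55 TeV⁴ = 7.55e12 GeV⁴.
Result: 7.55e12 × 2.082e37 = 1.572e50 Pa.

1.572e50 Pa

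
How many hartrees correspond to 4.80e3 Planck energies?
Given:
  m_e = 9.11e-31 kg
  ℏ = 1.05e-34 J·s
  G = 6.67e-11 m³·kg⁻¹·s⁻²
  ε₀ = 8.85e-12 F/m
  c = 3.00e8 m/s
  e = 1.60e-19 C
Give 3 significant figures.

2.14e30

Planck energy: E_P = √(ℏc⁵/G) = 1.96e9 J
hartree: E_h = m_e e⁴/(4πε₀ℏ)² = 4.38e-18 J
4.80e3 × 1.96e9 / 4.38e-18 = 2.14e30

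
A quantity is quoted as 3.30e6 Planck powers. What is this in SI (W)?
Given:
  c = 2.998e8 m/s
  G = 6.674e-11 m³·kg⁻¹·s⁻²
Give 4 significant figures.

1.198e59 W

One Planck power: P_P = c⁵/G = 3.629e52 W.
3.30e6 × 3.629e52 W = 1.198e59 W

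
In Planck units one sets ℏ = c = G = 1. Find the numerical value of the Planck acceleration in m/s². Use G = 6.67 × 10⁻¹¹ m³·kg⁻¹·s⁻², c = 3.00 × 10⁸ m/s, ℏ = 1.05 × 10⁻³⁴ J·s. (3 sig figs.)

5.59 × 10⁵¹ m/s²

a_P = √(c⁷/(ℏG))
  = √(3.12 × 10¹⁰³)
  = 5.59 × 10⁵¹ m/s²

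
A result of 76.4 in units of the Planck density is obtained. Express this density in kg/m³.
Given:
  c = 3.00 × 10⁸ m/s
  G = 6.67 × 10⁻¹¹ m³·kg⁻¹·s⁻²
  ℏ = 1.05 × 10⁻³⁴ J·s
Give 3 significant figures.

One Planck density: ρ_P = c⁵/(ℏG²) = 5.20 × 10⁹⁶ kg/m³.
76.4 × 5.20 × 10⁹⁶ kg/m³ = 3.97 × 10⁹⁸ kg/m³

3.97 × 10⁹⁸ kg/m³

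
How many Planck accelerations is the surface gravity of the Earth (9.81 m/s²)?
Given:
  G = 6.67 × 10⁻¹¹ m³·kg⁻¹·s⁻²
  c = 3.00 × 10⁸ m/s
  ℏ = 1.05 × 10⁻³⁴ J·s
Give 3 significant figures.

Planck acceleration: a_P = √(c⁷/(ℏG)) = 5.59 × 10⁵¹ m/s².
9.81 / 5.59 × 10⁵¹ = 1.76 × 10⁻⁵¹

1.76 × 10⁻⁵¹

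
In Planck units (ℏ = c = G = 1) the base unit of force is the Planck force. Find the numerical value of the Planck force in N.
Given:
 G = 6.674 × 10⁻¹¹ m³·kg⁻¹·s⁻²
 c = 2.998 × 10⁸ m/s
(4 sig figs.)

1.210 × 10⁴⁴ N

F_P = c⁴/G
  = 8.078 × 10³³ / 6.674 × 10⁻¹¹
  = 1.210 × 10⁴⁴ N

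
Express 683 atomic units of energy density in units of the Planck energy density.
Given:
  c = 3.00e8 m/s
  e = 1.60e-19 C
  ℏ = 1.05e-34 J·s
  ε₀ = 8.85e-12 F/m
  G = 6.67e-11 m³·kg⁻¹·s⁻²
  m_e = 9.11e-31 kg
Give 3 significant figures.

atomic unit of energy density: u_au = E_h/a₀³ = m_e⁴e¹⁰/((4πε₀)⁵ℏ⁸) = 3.01e13 J/m³
Planck energy density: u_P = c⁷/(ℏG²) = 4.68e113 J/m³
683 × 3.01e13 / 4.68e113 = 4.40e-98

4.40e-98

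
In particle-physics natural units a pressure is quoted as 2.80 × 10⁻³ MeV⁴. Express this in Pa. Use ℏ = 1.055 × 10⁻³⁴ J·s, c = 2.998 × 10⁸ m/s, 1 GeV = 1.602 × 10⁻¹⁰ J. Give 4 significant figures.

5.828 × 10²² Pa

Pressure is [E]/[L]³ = [E]⁴/(ℏc)³.
1 GeV⁴ → 1/(ℏc)³ × (1 GeV in J)⁴ = 2.082 × 10³⁷ Pa.
Convert the energy scale: 2.80 × 10⁻³ MeV⁴ = 2.80 × 10⁻¹⁵ GeV⁴.
Result: 2.80 × 10⁻¹⁵ × 2.082 × 10³⁷ = 5.828 × 10²² Pa.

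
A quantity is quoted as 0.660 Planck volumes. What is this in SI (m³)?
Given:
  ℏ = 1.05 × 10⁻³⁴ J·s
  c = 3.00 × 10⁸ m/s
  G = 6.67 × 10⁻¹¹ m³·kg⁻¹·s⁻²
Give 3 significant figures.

2.76 × 10⁻¹⁰⁵ m³

One Planck volume: V_P = (ℏG/c³)^(3/2) = 4.18 × 10⁻¹⁰⁵ m³.
0.660 × 4.18 × 10⁻¹⁰⁵ m³ = 2.76 × 10⁻¹⁰⁵ m³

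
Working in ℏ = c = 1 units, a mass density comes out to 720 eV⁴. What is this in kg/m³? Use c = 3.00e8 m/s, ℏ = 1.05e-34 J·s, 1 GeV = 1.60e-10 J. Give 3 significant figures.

Mass density is [E]/(c²[L]³) = [E]⁴/(ℏ³c⁵).
1 GeV⁴ → 1/(ℏ³c⁵) × (1 GeV in J)⁴ = 2.33e20 kg/m³.
Convert the energy scale: 720 eV⁴ = 7.20e-34 GeV⁴.
Result: 7.20e-34 × 2.33e20 = 1.68e-13 kg/m³.

1.68e-13 kg/m³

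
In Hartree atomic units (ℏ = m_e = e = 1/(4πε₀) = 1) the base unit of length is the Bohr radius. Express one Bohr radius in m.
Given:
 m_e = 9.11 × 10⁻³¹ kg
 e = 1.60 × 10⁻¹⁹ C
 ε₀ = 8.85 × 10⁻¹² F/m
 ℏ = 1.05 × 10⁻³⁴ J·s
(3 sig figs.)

a₀ = 4πε₀ℏ²/(m_e e²)
  = 1.23 × 10⁻⁷⁸ / 2.33 × 10⁻⁶⁸
  = 5.26 × 10⁻¹¹ m

5.26 × 10⁻¹¹ m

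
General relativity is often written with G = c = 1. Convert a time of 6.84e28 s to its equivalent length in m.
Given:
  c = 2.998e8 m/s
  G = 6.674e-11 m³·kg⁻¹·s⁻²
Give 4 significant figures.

Time → length via c.
6.84e28 s × (c) = 2.051e37 m

2.051e37 m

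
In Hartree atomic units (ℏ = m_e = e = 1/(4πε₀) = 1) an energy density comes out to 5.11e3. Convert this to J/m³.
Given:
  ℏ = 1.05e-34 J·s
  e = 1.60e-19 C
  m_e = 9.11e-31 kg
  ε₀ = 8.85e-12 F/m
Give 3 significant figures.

One atomic unit of energy density: u_au = E_h/a₀³ = m_e⁴e¹⁰/((4πε₀)⁵ℏ⁸) = 3.01e13 J/m³.
5.11e3 × 3.01e13 J/m³ = 1.54e17 J/m³

1.54e17 J/m³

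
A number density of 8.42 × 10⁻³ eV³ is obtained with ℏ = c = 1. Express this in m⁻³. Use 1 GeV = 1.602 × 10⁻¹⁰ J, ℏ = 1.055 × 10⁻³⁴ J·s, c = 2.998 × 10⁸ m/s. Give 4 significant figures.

1.094 × 10¹⁸ m⁻³

Number density is [L]⁻³ = [E]³/(ℏc)³.
1 GeV³ → 1/(ℏc)³ × (1 GeV in J)³ = 1.299 × 10⁴⁷ m⁻³.
Convert the energy scale: 8.42 × 10⁻³ eV³ = 8.42 × 10⁻³⁰ GeV³.
Result: 8.42 × 10⁻³⁰ × 1.299 × 10⁴⁷ = 1.094 × 10¹⁸ m⁻³.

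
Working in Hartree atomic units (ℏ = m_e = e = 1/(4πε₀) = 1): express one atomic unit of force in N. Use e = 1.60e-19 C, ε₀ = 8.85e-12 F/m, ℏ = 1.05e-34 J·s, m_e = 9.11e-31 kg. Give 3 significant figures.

Dimensional analysis gives F_au = E_h/a₀ = m_e²e⁶/((4πε₀)³ℏ⁴).
E_h = 4.38e-18 J
a₀ = 5.26e-11 m
E_h/a₀ = 8.33e-8 N

8.33e-8 N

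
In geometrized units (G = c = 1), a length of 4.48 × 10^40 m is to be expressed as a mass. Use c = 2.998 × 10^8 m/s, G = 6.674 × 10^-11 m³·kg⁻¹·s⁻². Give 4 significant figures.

6.033 × 10^67 kg

Length → mass via c²/G.
4.48 × 10^40 m × (c²/G) = 6.033 × 10^67 kg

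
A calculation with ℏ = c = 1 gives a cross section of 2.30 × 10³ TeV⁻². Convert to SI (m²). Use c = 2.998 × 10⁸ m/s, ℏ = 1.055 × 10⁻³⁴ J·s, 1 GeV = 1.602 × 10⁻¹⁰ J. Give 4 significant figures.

Area is [L]² = [E]⁻²·(ℏc)²; restore (ℏc)².
1 GeV⁻² → (ℏc)² × (1 GeV in J)⁻² = 3.898 × 10⁻³² m².
Convert the energy scale: 2.30 × 10³ TeV⁻² = 2.30 × 10⁻³ GeV⁻².
Result: 2.30 × 10⁻³ × 3.898 × 10⁻³² = 8.965 × 10⁻³⁵ m².

8.965 × 10⁻³⁵ m²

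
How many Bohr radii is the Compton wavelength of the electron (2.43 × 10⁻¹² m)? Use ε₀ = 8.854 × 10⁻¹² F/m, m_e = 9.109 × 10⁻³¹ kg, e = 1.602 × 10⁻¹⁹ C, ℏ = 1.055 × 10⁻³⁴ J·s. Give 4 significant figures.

Bohr radius: a₀ = 4πε₀ℏ²/(m_e e²) = 5.297 × 10⁻¹¹ m.
2.43 × 10⁻¹² / 5.297 × 10⁻¹¹ = 0.04587

0.04587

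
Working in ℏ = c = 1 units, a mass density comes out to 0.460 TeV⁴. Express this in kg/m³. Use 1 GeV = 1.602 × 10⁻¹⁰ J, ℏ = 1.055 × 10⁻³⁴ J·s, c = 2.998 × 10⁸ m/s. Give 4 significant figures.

1.065 × 10³² kg/m³

Mass density is [E]/(c²[L]³) = [E]⁴/(ℏ³c⁵).
1 GeV⁴ → 1/(ℏ³c⁵) × (1 GeV in J)⁴ = 2.316 × 10²⁰ kg/m³.
Convert the energy scale: 0.460 TeV⁴ = 4.60 × 10¹¹ GeV⁴.
Result: 4.60 × 10¹¹ × 2.316 × 10²⁰ = 1.065 × 10³² kg/m³.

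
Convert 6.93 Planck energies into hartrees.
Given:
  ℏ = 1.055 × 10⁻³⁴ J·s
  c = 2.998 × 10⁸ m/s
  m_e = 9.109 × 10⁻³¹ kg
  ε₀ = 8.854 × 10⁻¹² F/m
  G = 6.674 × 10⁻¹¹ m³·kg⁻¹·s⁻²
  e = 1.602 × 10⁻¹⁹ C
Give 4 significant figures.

Planck energy: E_P = √(ℏc⁵/G) = 1.957 × 10⁹ J
hartree: E_h = m_e e⁴/(4πε₀ℏ)² = 4.354 × 10⁻¹⁸ J
6.93 × 1.957 × 10⁹ / 4.354 × 10⁻¹⁸ = 3.114 × 10²⁷

3.114 × 10²⁷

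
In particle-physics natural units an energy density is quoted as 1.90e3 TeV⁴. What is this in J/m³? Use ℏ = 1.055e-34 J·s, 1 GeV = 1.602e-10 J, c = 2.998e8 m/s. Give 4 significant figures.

[E]/[L]³ = [E]⁴/(ℏc)³; restore (ℏc)⁻³.
1 GeV⁴ → 1/(ℏc)³ × (1 GeV in J)⁴ = 2.082e37 J/m³.
Convert the energy scale: 1.90e3 TeV⁴ = 1.90e15 GeV⁴.
Result: 1.90e15 × 2.082e37 = 3.955e52 J/m³.

3.955e52 J/m³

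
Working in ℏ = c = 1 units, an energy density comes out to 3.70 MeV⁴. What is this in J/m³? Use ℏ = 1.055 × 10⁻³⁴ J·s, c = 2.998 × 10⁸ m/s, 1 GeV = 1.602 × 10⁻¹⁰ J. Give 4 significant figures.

7.702 × 10²⁵ J/m³

[E]/[L]³ = [E]⁴/(ℏc)³; restore (ℏc)⁻³.
1 GeV⁴ → 1/(ℏc)³ × (1 GeV in J)⁴ = 2.082 × 10³⁷ J/m³.
Convert the energy scale: 3.70 MeV⁴ = 3.70 × 10⁻¹² GeV⁴.
Result: 3.70 × 10⁻¹² × 2.082 × 10³⁷ = 7.702 × 10²⁵ J/m³.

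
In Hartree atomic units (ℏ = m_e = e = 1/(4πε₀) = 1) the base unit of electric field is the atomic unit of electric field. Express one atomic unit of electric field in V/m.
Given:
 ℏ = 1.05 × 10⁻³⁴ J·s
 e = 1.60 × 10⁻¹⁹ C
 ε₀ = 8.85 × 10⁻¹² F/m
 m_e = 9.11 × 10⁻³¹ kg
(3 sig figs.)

E_au = E_h/(e a₀) = m_e²e⁵/((4πε₀)³ℏ⁴)
E_h = 4.38 × 10⁻¹⁸ J
a₀ = 5.26 × 10⁻¹¹ m
E_h/(e·a₀) = 5.20 × 10¹¹ V/m

5.20 × 10¹¹ V/m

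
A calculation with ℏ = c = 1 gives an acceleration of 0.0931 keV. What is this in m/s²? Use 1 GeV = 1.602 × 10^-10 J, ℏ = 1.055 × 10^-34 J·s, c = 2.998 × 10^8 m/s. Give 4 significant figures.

4.238 × 10^25 m/s²

Acceleration is [L]/[T]² = c·[E]/ℏ.
1 GeV → c/ℏ × (1 GeV in J) = 4.552 × 10^32 m/s².
Convert the energy scale: 0.0931 keV = 9.31 × 10^-8 GeV.
Result: 9.31 × 10^-8 × 4.552 × 10^32 = 4.238 × 10^25 m/s².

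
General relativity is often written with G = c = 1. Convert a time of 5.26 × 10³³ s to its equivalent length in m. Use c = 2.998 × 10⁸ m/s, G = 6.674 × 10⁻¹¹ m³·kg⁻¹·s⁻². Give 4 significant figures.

1.577 × 10⁴² m

Time → length via c.
5.26 × 10³³ s × (c) = 1.577 × 10⁴² m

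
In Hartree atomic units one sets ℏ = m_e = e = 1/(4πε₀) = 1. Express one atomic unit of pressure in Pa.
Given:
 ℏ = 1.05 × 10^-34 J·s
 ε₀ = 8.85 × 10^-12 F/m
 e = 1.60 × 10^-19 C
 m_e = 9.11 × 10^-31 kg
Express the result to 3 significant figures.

P_au = E_h/a₀³ = m_e⁴e¹⁰/((4πε₀)⁵ℏ⁸)
E_h = 4.38 × 10^-18 J
a₀ = 5.26 × 10^-11 m
E_h/a₀³ = 3.01 × 10^13 Pa

3.01 × 10^13 Pa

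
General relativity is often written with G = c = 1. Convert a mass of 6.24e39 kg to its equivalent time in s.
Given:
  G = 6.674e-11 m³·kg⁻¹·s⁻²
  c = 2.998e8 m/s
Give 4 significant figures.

Mass → time via G/c³.
6.24e39 kg × (G/c³) = 1.546e4 s

1.546e4 s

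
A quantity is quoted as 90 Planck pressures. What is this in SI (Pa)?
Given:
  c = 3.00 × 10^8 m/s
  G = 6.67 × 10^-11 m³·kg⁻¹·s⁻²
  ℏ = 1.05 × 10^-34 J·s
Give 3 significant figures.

4.21 × 10^115 Pa

One Planck pressure: p_P = c⁷/(ℏG²) = 4.68 × 10^113 Pa.
90 × 4.68 × 10^113 Pa = 4.21 × 10^115 Pa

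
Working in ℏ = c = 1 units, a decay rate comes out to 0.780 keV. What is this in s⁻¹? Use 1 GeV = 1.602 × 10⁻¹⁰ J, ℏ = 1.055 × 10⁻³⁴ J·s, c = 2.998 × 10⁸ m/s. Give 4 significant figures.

1.184 × 10¹⁸ s⁻¹

A rate is [E]/ℏ; divide by ℏ.
1 GeV → 1/ℏ × (1 GeV in J) = 1.518 × 10²⁴ s⁻¹.
Convert the energy scale: 0.780 keV = 7.80 × 10⁻⁷ GeV.
Result: 7.80 × 10⁻⁷ × 1.518 × 10²⁴ = 1.184 × 10¹⁸ s⁻¹.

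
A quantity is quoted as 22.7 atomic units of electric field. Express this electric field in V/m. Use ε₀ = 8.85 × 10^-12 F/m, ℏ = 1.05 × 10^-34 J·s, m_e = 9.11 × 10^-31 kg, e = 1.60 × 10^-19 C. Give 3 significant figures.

One atomic unit of electric field: E_au = E_h/(e a₀) = m_e²e⁵/((4πε₀)³ℏ⁴) = 5.20 × 10^11 V/m.
22.7 × 5.20 × 10^11 V/m = 1.18 × 10^13 V/m

1.18 × 10^13 V/m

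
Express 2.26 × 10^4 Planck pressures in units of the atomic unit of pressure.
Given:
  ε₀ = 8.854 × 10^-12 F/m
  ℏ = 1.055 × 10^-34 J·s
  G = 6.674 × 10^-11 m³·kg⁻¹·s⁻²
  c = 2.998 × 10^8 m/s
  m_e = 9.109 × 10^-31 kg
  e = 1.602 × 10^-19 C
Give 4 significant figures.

3.574 × 10^104

Planck pressure: p_P = c⁷/(ℏG²) = 4.632 × 10^113 Pa
atomic unit of pressure: P_au = E_h/a₀³ = m_e⁴e¹⁰/((4πε₀)⁵ℏ⁸) = 2.929 × 10^13 Pa
2.26 × 10^4 × 4.632 × 10^113 / 2.929 × 10^13 = 3.574 × 10^104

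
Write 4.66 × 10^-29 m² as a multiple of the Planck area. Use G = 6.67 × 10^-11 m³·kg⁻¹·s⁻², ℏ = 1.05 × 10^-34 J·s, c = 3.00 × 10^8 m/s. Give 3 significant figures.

Planck area: A_P = ℏG/c³ = 2.59 × 10^-70 m².
4.66 × 10^-29 / 2.59 × 10^-70 = 1.80 × 10^41

1.80 × 10^41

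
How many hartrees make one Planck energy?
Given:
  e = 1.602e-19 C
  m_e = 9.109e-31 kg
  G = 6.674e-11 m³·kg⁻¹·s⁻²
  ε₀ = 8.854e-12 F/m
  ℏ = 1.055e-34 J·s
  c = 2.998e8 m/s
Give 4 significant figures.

4.494e26

Planck energy: E_P = √(ℏc⁵/G) = 1.957e9 J
hartree: E_h = m_e e⁴/(4πε₀ℏ)² = 4.354e-18 J
ratio = 1.957e9 / 4.354e-18 = 4.494e26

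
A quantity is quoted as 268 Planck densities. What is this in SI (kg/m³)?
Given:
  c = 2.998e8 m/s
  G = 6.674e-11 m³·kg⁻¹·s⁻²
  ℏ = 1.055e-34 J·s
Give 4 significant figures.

1.381e99 kg/m³

One Planck density: ρ_P = c⁵/(ℏG²) = 5.154e96 kg/m³.
268 × 5.154e96 kg/m³ = 1.381e99 kg/m³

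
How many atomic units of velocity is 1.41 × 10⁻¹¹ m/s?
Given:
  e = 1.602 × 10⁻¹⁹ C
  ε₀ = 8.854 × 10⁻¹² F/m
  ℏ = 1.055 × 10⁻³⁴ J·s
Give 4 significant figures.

atomic unit of velocity: v_au = e²/(4πε₀ℏ) = 2.186 × 10⁶ m/s.
1.41 × 10⁻¹¹ / 2.186 × 10⁶ = 6.449 × 10⁻¹⁸

6.449 × 10⁻¹⁸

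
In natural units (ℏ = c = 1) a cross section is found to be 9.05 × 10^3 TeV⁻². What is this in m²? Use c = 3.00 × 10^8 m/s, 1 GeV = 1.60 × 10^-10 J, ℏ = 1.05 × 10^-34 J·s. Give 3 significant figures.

Area is [L]² = [E]⁻²·(ℏc)²; restore (ℏc)².
1 GeV⁻² → (ℏc)² × (1 GeV in J)⁻² = 3.88 × 10^-32 m².
Convert the energy scale: 9.05 × 10^3 TeV⁻² = 9.05 × 10^-3 GeV⁻².
Result: 9.05 × 10^-3 × 3.88 × 10^-32 = 3.51 × 10^-34 m².

3.51 × 10^-34 m²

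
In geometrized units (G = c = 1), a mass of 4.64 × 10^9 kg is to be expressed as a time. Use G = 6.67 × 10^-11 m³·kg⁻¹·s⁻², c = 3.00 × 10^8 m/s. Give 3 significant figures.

Mass → time via G/c³.
4.64 × 10^9 kg × (G/c³) = 1.15 × 10^-26 s

1.15 × 10^-26 s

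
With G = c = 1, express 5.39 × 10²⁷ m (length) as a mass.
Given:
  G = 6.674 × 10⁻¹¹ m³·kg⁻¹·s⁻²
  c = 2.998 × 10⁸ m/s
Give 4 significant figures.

7.259 × 10⁵⁴ kg

Length → mass via c²/G.
5.39 × 10²⁷ m × (c²/G) = 7.259 × 10⁵⁴ kg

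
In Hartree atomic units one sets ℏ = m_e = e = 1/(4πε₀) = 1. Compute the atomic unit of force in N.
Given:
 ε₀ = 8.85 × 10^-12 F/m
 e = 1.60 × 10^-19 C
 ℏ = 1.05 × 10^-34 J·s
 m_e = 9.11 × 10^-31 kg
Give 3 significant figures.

F_au = E_h/a₀ = m_e²e⁶/((4πε₀)³ℏ⁴)
E_h = 4.38 × 10^-18 J
a₀ = 5.26 × 10^-11 m
E_h/a₀ = 8.33 × 10^-8 N

8.33 × 10^-8 N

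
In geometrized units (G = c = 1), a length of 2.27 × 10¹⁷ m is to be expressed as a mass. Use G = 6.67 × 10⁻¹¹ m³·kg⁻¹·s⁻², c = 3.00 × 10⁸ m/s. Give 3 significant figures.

Length → mass via c²/G.
2.27 × 10¹⁷ m × (c²/G) = 3.06 × 10⁴⁴ kg

3.06 × 10⁴⁴ kg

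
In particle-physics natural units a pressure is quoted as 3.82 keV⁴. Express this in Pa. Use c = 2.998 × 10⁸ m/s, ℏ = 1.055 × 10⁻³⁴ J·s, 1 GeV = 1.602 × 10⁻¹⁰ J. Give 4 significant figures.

Pressure is [E]/[L]³ = [E]⁴/(ℏc)³.
1 GeV⁴ → 1/(ℏc)³ × (1 GeV in J)⁴ = 2.082 × 10³⁷ Pa.
Convert the energy scale: 3.82 keV⁴ = 3.82 × 10⁻²⁴ GeV⁴.
Result: 3.82 × 10⁻²⁴ × 2.082 × 10³⁷ = 7.952 × 10¹³ Pa.

7.952 × 10¹³ Pa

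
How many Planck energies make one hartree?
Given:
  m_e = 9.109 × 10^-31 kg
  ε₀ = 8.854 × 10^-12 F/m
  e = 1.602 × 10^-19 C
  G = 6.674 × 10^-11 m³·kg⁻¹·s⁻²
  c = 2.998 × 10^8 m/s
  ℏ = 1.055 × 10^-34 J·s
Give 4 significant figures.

hartree: E_h = m_e e⁴/(4πε₀ℏ)² = 4.354 × 10^-18 J
Planck energy: E_P = √(ℏc⁵/G) = 1.957 × 10^9 J
ratio = 4.354 × 10^-18 / 1.957 × 10^9 = 2.225 × 10^-27

2.225 × 10^-27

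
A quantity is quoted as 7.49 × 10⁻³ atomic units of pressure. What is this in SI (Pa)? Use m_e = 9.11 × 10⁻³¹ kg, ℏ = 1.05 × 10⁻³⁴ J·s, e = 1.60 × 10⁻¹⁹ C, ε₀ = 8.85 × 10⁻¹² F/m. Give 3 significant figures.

2.26 × 10¹¹ Pa

One atomic unit of pressure: P_au = E_h/a₀³ = m_e⁴e¹⁰/((4πε₀)⁵ℏ⁸) = 3.01 × 10¹³ Pa.
7.49 × 10⁻³ × 3.01 × 10¹³ Pa = 2.26 × 10¹¹ Pa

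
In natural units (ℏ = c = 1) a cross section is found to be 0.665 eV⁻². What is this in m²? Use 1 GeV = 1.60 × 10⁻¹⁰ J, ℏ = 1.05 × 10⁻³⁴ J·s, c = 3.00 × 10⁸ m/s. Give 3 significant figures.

Area is [L]² = [E]⁻²·(ℏc)²; restore (ℏc)².
1 GeV⁻² → (ℏc)² × (1 GeV in J)⁻² = 3.88 × 10⁻³² m².
Convert the energy scale: 0.665 eV⁻² = 6.65 × 10¹⁷ GeV⁻².
Result: 6.65 × 10¹⁷ × 3.88 × 10⁻³² = 2.58 × 10⁻¹⁴ m².

2.58 × 10⁻¹⁴ m²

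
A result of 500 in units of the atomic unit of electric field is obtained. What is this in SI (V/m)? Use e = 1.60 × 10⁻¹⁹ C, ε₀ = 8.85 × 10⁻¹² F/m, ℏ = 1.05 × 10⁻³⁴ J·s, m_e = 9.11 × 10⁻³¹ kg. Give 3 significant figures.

2.60 × 10¹⁴ V/m

One atomic unit of electric field: E_au = E_h/(e a₀) = m_e²e⁵/((4πε₀)³ℏ⁴) = 5.20 × 10¹¹ V/m.
500 × 5.20 × 10¹¹ V/m = 2.60 × 10¹⁴ V/m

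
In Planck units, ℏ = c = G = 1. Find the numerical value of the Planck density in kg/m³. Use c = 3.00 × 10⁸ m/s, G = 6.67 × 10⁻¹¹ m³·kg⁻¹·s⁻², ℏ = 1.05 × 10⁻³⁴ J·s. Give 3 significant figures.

Dimensional analysis gives ρ_P = c⁵/(ℏG²).
  = 2.43 × 10⁴² / 4.67 × 10⁻⁵⁵
  = 5.20 × 10⁹⁶ kg/m³

5.20 × 10⁹⁶ kg/m³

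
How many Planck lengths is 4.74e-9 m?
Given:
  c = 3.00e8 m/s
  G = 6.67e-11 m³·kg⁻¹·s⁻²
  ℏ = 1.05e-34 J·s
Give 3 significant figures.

Planck length: ℓ_P = √(ℏG/c³) = 1.61e-35 m.
4.74e-9 / 1.61e-35 = 2.94e26

2.94e26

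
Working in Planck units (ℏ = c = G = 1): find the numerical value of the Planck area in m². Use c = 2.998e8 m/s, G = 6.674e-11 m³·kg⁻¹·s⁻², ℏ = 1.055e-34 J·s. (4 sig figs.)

2.613e-70 m²

Dimensional analysis gives A_P = ℏG/c³.
  = 7.041e-45 / 2.695e25
  = 2.613e-70 m²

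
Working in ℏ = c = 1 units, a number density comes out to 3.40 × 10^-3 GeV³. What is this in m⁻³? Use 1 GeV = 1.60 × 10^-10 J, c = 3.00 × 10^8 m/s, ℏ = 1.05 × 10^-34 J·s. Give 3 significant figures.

Number density is [L]⁻³ = [E]³/(ℏc)³.
1 GeV³ → 1/(ℏc)³ × (1 GeV in J)³ = 1.31 × 10^47 m⁻³.
Result: 3.40 × 10^-3 × 1.31 × 10^47 = 4.46 × 10^44 m⁻³.

4.46 × 10^44 m⁻³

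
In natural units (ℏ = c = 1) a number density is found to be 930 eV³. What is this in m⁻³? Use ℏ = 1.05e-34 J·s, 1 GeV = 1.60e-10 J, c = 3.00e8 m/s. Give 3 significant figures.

1.22e23 m⁻³

Number density is [L]⁻³ = [E]³/(ℏc)³.
1 GeV³ → 1/(ℏc)³ × (1 GeV in J)³ = 1.31e47 m⁻³.
Convert the energy scale: 930 eV³ = 9.30e-25 GeV³.
Result: 9.30e-25 × 1.31e47 = 1.22e23 m⁻³.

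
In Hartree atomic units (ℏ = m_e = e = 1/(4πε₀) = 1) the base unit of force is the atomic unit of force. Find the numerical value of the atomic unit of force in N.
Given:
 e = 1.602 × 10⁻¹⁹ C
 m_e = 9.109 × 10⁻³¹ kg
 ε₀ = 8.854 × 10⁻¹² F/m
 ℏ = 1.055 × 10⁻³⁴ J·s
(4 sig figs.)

F_au = E_h/a₀ = m_e²e⁶/((4πε₀)³ℏ⁴)
E_h = 4.354 × 10⁻¹⁸ J
a₀ = 5.297 × 10⁻¹¹ m
E_h/a₀ = 8.220 × 10⁻⁸ N

8.220 × 10⁻⁸ N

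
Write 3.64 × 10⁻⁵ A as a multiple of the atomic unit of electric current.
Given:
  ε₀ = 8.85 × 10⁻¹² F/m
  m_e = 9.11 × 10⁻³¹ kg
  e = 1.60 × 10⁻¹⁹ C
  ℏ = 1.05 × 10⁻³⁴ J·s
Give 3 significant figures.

5.46 × 10⁻³

atomic unit of electric current: I_au = e E_h/ℏ = m_e e⁵/((4πε₀)²ℏ³) = 6.67 × 10⁻³ A.
3.64 × 10⁻⁵ / 6.67 × 10⁻³ = 5.46 × 10⁻³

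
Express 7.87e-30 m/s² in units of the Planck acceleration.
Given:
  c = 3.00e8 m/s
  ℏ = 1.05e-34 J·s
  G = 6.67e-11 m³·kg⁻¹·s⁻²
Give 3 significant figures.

1.41e-81

Planck acceleration: a_P = √(c⁷/(ℏG)) = 5.59e51 m/s².
7.87e-30 / 5.59e51 = 1.41e-81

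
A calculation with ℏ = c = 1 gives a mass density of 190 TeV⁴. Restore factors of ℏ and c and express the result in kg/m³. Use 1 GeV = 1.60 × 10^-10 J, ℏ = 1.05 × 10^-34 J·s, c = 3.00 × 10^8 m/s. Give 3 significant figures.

Mass density is [E]/(c²[L]³) = [E]⁴/(ℏ³c⁵).
1 GeV⁴ → 1/(ℏ³c⁵) × (1 GeV in J)⁴ = 2.33 × 10^20 kg/m³.
Convert the energy scale: 190 TeV⁴ = 1.90 × 10^14 GeV⁴.
Result: 1.90 × 10^14 × 2.33 × 10^20 = 4.43 × 10^34 kg/m³.

4.43 × 10^34 kg/m³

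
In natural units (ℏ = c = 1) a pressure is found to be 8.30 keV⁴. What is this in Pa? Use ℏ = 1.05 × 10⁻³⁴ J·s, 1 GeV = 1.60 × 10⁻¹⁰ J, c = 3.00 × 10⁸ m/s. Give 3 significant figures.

Pressure is [E]/[L]³ = [E]⁴/(ℏc)³.
1 GeV⁴ → 1/(ℏc)³ × (1 GeV in J)⁴ = 2.10 × 10³⁷ Pa.
Convert the energy scale: 8.30 keV⁴ = 8.30 × 10⁻²⁴ GeV⁴.
Result: 8.30 × 10⁻²⁴ × 2.10 × 10³⁷ = 1.74 × 10¹⁴ Pa.

1.74 × 10¹⁴ Pa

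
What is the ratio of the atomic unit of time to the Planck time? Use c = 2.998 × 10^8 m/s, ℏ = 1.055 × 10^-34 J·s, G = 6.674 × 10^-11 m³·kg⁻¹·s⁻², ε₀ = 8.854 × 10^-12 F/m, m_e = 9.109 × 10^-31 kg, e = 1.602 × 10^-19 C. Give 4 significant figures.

4.494 × 10^26

atomic unit of time: τ_au = (4πε₀)²ℏ³/(m_e e⁴) = 2.423 × 10^-17 s
Planck time: t_P = √(ℏG/c⁵) = 5.392 × 10^-44 s
ratio = 2.423 × 10^-17 / 5.392 × 10^-44 = 4.494 × 10^26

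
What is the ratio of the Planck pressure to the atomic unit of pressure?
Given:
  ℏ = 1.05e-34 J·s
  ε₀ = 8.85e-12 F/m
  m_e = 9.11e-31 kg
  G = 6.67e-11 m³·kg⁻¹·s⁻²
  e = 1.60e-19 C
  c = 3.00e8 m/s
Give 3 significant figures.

1.55e100

Planck pressure: p_P = c⁷/(ℏG²) = 4.68e113 Pa
atomic unit of pressure: P_au = E_h/a₀³ = m_e⁴e¹⁰/((4πε₀)⁵ℏ⁸) = 3.01e13 Pa
ratio = 4.68e113 / 3.01e13 = 1.55e100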